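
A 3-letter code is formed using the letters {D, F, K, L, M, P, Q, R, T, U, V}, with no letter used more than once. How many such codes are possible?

Choose and order 3 of the 11 symbols: the first letter has 11 options, the next 10, then 9.
That product is 11 × 10 × 9 = 990.

990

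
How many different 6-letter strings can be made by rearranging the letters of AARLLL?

AARLLL has 6 letters with A appearing twice and L appearing 3 times.
So there are 6! / (3!·2!) = 60 distinguishable arrangements.

60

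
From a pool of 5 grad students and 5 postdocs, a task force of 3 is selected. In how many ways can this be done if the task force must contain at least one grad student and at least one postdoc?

Total 3-person selections from all 10: C(10,3) = 120.
Subtract selections that omit an entire group: no grad students → C(5,3) = 10; no postdocs → C(5,3) = 10.
Both groups omitted at once is impossible, so 120 − 20 = 100.

100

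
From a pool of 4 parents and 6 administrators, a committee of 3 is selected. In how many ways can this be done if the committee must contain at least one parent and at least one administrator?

With no constraint there are C(10,3) = 120 possible selections.
Subtract selections that omit an entire group: no parents → C(6,3) = 20; no administrators → C(4,3) = 4.
Both groups omitted at once is impossible, so 120 − 24 = 96.

96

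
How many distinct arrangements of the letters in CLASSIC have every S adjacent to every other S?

Treat the 2 copies of S as a single block. The multiset to arrange is then {SS, A, C, C, I, L}, 6 items in all.
That gives (6)!/(2!) = 360 arrangements.

360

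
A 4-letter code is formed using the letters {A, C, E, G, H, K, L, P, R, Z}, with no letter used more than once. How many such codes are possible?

Choose and order 4 of the 10 symbols: the first letter has 10 options, the next 9, then 8, 7.
10 × 9 × 8 × 7 = 5040.

5040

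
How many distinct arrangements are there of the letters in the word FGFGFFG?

Letter multiplicities in FGFGFFG: F×4, G×3.
So there are 7! / (4!·3!) = 35 distinguishable arrangements.

35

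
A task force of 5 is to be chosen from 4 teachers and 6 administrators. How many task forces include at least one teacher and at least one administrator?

246

With no constraint there are C(10,5) = 252 possible selections.
Selections missing a whole group: no teachers → C(6,5) = 6; no administrators → C(4,5) = 0.
Both groups omitted at once is impossible, so 252 − 6 = 246.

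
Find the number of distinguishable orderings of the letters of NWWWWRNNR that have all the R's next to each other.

Treat the 2 copies of R as a single block. The multiset to arrange is then {RR, N, N, N, W, W, W, W}, 8 items in all.
That gives (8)!/(4!·3!) = 280 arrangements.

280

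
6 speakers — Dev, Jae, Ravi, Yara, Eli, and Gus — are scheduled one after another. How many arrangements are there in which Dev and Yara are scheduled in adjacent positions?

Glue Dev and Yara into one block (2 internal orders), leaving 5 units to arrange in a row.
So the count is 2·(5)! = 240.

240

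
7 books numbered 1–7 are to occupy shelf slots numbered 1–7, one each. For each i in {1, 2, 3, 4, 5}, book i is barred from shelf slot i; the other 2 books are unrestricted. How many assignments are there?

Let Aᵢ (for 1 ≤ i ≤ 5) be the placements that put book i in its forbidden shelf slot. Any j of these fix j positions, leaving (7−j)! ways to fill the rest, and there are C(5,j) ways to pick which j.
By inclusion–exclusion, the number of valid placements is Σ_{j=0}^{5} (−1)^j C(5,j)·(7−j)!.
Computing: 5040 − 3600 + 1200 − 240 + 30 − 2 = 2428.

2428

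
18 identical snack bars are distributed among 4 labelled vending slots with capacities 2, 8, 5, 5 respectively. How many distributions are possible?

10

Ignoring the caps, the number of non-negative solutions to x_1+…+x_4 = 18 is C(21,3) = 1330.
Subtract solutions that violate a single cap (substitute x_i' = x_i − (cap_i+1)): x_1 ≥ 3 gives C(18,3) = 816; x_2 ≥ 9 gives C(12,3) = 220; x_3 ≥ 6 gives C(15,3) = 455; x_4 ≥ 6 gives C(15,3) = 455. Together 1946.
Add back pairs where two caps are both exceeded: 84 + 220 + 220 + 20 + 20 + 84 = 648.
Subtract triples: 1 + 1 + 20 + 0 = 22.
By inclusion–exclusion the count is 1330 − 1946 + 648 − 22 = 10.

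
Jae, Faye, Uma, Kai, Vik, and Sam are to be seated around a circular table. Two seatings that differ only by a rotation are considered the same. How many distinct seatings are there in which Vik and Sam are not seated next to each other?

72

Without the restriction there are (5)! = 120 seatings.
Those with Vik next to Sam: fuse the pair into one unit and seat 5 units around a circle — 2·(4)! = 48.
Subtracting, 120 − 48 = 72.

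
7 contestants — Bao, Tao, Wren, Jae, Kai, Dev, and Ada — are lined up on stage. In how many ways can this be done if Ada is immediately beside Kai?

Treat {Ada, Kai} as a single unit. There are 6 units to order, and the pair itself can be ordered 2 ways.
That gives 2 × 6! = 2 × 720 = 1440.

1440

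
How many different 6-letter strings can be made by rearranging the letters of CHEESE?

120

The 6 letters of CHEESE have repeats: E appearing 3 times.
Dividing 6! = 720 by 3! = 6 for the repeated letters gives 120.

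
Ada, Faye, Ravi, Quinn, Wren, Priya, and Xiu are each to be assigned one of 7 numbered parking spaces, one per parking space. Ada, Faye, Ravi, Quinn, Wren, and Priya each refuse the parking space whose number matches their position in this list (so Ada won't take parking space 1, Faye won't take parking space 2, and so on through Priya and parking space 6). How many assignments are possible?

2119

Let Aᵢ (for 1 ≤ i ≤ 6) be the placements that put person i in their forbidden parking space. Any j of these fix j positions, leaving (7−j)! ways to fill the rest, and there are C(6,j) ways to pick which j.
By inclusion–exclusion, the number of valid placements is Σ_{j=0}^{6} (−1)^j C(6,j)·(7−j)!.
Computing: 5040 − 4320 + 1800 − 480 + 90 − 12 + 1 = 2119.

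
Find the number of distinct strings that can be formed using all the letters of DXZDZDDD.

168

DXZDZDDD has 8 letters with D appearing 5 times and Z appearing twice.
The number of distinct arrangements is 8!/(5!·2!) = 40320/240 = 168.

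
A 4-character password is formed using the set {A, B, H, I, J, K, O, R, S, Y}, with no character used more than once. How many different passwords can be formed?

Choose and order 4 of the 10 symbols: the first character has 10 options, the next 9, then 8, 7.
10 × 9 × 8 × 7 = 5040.

5040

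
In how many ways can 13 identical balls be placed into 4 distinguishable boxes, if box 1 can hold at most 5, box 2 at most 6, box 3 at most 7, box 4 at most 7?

Ignoring the caps, the number of non-negative solutions to x_1+…+x_4 = 13 is C(16,3) = 560.
Subtract solutions that violate a single cap (substitute x_i' = x_i − (cap_i+1)): x_1 ≥ 6 gives C(10,3) = 120; x_2 ≥ 7 gives C(9,3) = 84; x_3 ≥ 8 gives C(8,3) = 56; x_4 ≥ 8 gives C(8,3) = 56. Together 316.
Add back pairs where two caps are both exceeded: 1 + 0 + 0 + 0 + 0 + 0 = 1.
By inclusion–exclusion the count is 560 − 316 + 1 = 245.

245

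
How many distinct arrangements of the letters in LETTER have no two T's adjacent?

120

There are 6!/(2!·2!) = 180 arrangements of LETTER in total.
Arrangements with the T's together: treat TT as one letter, giving (5)!/(2!) = 60.
Subtracting, 180 − 60 = 120 arrangements keep the T's apart.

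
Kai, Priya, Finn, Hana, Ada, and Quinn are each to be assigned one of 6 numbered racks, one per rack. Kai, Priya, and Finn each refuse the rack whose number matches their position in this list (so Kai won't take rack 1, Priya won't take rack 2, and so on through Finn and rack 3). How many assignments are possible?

426

Let Aᵢ (for i ∈ {1, 2, 3}) be the placements that put person i in their forbidden rack. Any j of these fix j positions, leaving (6−j)! ways to fill the rest, and there are C(3,j) ways to pick which j.
By inclusion–exclusion, the number of valid placements is Σ_{j=0}^{3} (−1)^j C(3,j)·(6−j)!.
Computing: 720 − 360 + 72 − 6 = 426.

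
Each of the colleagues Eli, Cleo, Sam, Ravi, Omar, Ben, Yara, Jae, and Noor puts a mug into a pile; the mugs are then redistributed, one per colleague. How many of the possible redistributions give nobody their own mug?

133496

Let Aᵢ be the assignments in which colleague i gets their own mug. We want the size of the complement of A₁∪…∪A_9.
By inclusion–exclusion this is Σ_{j=0}^{9} (−1)^j C(9,j)·(9−j)!.
Computing: 362880 − 362880 + 181440 − 60480 + 15120 − 3024 + 504 − 72 + 9 − 1 = 133496.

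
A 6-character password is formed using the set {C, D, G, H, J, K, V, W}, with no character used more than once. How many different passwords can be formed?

This is a permutation of 6 out of 8: P(8,6) = 8!/2!.
8 × 7 × 6 × 5 × 4 × 3 = 20160.

20160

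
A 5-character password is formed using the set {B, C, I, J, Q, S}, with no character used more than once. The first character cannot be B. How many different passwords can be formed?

600

The first character has 6−1 = 5 choices (anything except B).
The remaining 4 characters are filled from the other 5 symbols without repetition: 5 × 4 × 3 × 2 = 120.
Total: 5 × 120 = 600.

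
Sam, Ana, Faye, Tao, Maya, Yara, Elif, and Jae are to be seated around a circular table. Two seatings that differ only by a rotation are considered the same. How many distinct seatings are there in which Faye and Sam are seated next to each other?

1440

Treat {Faye, Sam} as one unit (2 internal orders) and seat the resulting 7 units around the table: (6)! circular arrangements.
So 2 × (6)! = 2 × 720 = 1440.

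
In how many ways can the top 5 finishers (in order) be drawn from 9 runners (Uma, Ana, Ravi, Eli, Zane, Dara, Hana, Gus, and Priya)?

15120

There are 9 choices for 1st place, 8 for 2nd, and so on down to 5 for position 5.
That gives 9 × 8 × 7 × 6 × 5 = 15120.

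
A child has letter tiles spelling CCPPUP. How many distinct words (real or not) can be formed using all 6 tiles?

60

The 6 letters of CCPPUP have repeats: C appearing twice and P appearing 3 times.
So there are 6! / (3!·2!) = 60 distinguishable arrangements.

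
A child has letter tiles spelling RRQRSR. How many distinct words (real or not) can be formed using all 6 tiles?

RRQRSR has 6 letters with R appearing 4 times.
The number of distinct arrangements is 6!/(4!) = 720/24 = 30.

30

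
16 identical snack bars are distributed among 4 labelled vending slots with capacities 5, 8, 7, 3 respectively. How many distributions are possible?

96

Without the upper bounds there are C(19,3) = 969 ways to split 16 among 4 vending slots.
Subtract solutions that violate a single cap (substitute x_i' = x_i − (cap_i+1)): x_1 ≥ 6 gives C(13,3) = 286; x_2 ≥ 9 gives C(10,3) = 120; x_3 ≥ 8 gives C(11,3) = 165; x_4 ≥ 4 gives C(15,3) = 455. Together 1026.
Add back pairs where two caps are both exceeded: 4 + 10 + 84 + 0 + 20 + 35 = 153.
By inclusion–exclusion the count is 969 − 1026 + 153 = 96.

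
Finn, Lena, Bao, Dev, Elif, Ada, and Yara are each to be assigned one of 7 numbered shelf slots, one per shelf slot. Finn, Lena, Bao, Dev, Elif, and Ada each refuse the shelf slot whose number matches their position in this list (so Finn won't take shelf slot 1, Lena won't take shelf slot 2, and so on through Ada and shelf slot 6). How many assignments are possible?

2119

Let Aᵢ (for 1 ≤ i ≤ 6) be the placements that put person i in their forbidden shelf slot. Any j of these fix j positions, leaving (7−j)! ways to fill the rest, and there are C(6,j) ways to pick which j.
By inclusion–exclusion, the number of valid placements is Σ_{j=0}^{6} (−1)^j C(6,j)·(7−j)!.
Computing: 5040 − 4320 + 1800 − 480 + 90 − 12 + 1 = 2119.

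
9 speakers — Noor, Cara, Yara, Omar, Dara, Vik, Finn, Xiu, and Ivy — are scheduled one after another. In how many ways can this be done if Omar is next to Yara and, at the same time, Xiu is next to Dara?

Treat {Omar,Yara} as one block (2 orders) and {Xiu,Dara} as another (2 orders).
That leaves 7 units to arrange: 2 × 2 × 7! = 4 × 5040 = 20160.

20160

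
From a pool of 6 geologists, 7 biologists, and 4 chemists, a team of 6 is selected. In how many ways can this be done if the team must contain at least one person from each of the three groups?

Total 6-person selections from all 17: C(17,6) = 12376.
Subtract selections that omit an entire group: no geologists → C(11,6) = 462; no biologists → C(10,6) = 210; no chemists → C(13,6) = 1716.
Add back selections omitting two groups (i.e. drawn from a single group): C(6,6) + C(7,6) + C(4,6) = 8.
By inclusion–exclusion: 12376 − 2388 + 8 = 9996.

9996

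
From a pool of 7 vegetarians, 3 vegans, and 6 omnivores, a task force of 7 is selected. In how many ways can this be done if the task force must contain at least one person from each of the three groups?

9569

Unrestricted: C(16,7) = 11440 ways to pick any 7 of the 16.
Subtract selections that omit an entire group: no vegetarians → C(9,7) = 36; no vegans → C(13,7) = 1716; no omnivores → C(10,7) = 120.
Add back selections omitting two groups (i.e. drawn from a single group): C(7,7) + C(3,7) + C(6,7) = 1.
By inclusion–exclusion: 11440 − 1872 + 1 = 9569.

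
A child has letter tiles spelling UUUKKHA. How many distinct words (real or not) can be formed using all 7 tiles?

Letter multiplicities in UUUKKHA: A×1, H×1, K×2, U×3.
Dividing 7! = 5040 by 3!·2! = 12 for the repeated letters gives 420.

420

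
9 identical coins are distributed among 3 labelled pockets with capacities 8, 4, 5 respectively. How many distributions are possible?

29

By stars and bars, unrestricted non-negative solutions to x_1+…+x_3 = 9 number C(9+2,2) = 55.
Subtract solutions that violate a single cap (substitute x_i' = x_i − (cap_i+1)): x_1 ≥ 9 gives C(2,2) = 1; x_2 ≥ 5 gives C(6,2) = 15; x_3 ≥ 6 gives C(5,2) = 10. Together 26.
No two caps can be exceeded simultaneously, so the pair terms are all 0.
By inclusion–exclusion the count is 55 − 26 + 0 = 29.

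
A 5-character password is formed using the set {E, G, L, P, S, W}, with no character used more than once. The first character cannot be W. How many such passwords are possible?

600

The first character has 6−1 = 5 choices (anything except W).
The remaining 4 characters are filled from the other 5 symbols without repetition: 5 × 4 × 3 × 2 = 120.
Total: 5 × 120 = 600.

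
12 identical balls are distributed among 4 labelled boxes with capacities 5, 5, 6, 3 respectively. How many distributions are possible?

Ignoring the caps, the number of non-negative solutions to x_1+…+x_4 = 12 is C(15,3) = 455.
Subtract solutions that violate a single cap (substitute x_i' = x_i − (cap_i+1)): x_1 ≥ 6 gives C(9,3) = 84; x_2 ≥ 6 gives C(9,3) = 84; x_3 ≥ 7 gives C(8,3) = 56; x_4 ≥ 4 gives C(11,3) = 165. Together 389.
Add back pairs where two caps are both exceeded: 1 + 0 + 10 + 0 + 10 + 4 = 25.
By inclusion–exclusion the count is 455 − 389 + 25 = 91.

91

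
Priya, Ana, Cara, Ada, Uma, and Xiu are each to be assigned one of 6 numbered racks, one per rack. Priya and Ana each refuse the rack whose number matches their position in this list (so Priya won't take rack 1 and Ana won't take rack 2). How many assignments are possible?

504

Let Aᵢ (for i ∈ {1, 2}) be the placements that put person i in their forbidden rack. Any j of these fix j positions, leaving (6−j)! ways to fill the rest, and there are C(2,j) ways to pick which j.
By inclusion–exclusion, the number of valid placements is Σ_{j=0}^{2} (−1)^j C(2,j)·(6−j)!.
Computing: 720 − 240 + 24 = 504.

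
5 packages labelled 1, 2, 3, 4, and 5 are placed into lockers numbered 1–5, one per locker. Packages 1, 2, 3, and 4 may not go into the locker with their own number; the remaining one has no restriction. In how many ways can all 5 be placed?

Let Aᵢ (for 1 ≤ i ≤ 4) be the placements that put package i in its forbidden locker. Any j of these fix j positions, leaving (5−j)! ways to fill the rest, and there are C(4,j) ways to pick which j.
By inclusion–exclusion, the number of valid placements is Σ_{j=0}^{4} (−1)^j C(4,j)·(5−j)!.
Computing: 120 − 96 + 36 − 8 + 1 = 53.

53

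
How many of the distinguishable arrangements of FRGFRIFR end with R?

With the last slot taken by R, it remains to arrange the other 7 letters (FGFRIFR).
Those 7 letters have F appearing 3 times and R appearing twice, giving (7)!/(3!·2!) = 420.

420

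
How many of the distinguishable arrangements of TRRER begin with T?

4

Fix T in the first position and arrange the remaining 4 letters.
Those 4 letters have R appearing 3 times, giving (4)!/(3!) = 4.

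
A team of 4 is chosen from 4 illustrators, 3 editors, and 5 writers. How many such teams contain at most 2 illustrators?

462

Split by how many illustrators are chosen (0 through 2).
Sum: C(4,0)·C(8,4) + C(4,1)·C(8,3) + C(4,2)·C(8,2) = 70 + 224 + 168 = 462.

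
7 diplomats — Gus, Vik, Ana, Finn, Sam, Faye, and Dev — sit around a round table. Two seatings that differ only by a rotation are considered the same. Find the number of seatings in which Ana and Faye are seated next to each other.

240

Treat {Ana, Faye} as one unit (2 internal orders) and seat the resulting 6 units around the table: (5)! circular arrangements.
So 2 × (5)! = 2 × 120 = 240.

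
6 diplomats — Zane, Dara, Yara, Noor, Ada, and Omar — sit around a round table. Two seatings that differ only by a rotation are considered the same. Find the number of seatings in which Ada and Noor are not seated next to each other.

Without the restriction there are (5)! = 120 seatings.
Those with Ada next to Noor: fuse the pair into one unit and seat 5 units around a circle — 2·(4)! = 48.
Subtracting, 120 − 48 = 72.

72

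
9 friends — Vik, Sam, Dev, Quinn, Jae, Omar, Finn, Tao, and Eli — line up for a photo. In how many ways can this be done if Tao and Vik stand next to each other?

Glue Tao and Vik into one block (2 internal orders), leaving 8 units to arrange in a row.
So the count is 2·(8)! = 80640.

80640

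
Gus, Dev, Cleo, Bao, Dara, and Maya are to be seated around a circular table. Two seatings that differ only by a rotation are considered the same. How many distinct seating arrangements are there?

Fix one person's seat to break rotational symmetry; the remaining 5 people can be arranged in (5)! = 120 ways.

120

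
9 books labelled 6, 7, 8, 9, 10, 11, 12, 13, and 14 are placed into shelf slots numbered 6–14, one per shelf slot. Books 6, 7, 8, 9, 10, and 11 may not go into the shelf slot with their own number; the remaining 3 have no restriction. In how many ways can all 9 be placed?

Let Aᵢ (for 6 ≤ i ≤ 11) be the placements that put book i in its forbidden shelf slot. Any j of these fix j positions, leaving (9−j)! ways to fill the rest, and there are C(6,j) ways to pick which j.
By inclusion–exclusion, the number of valid placements is Σ_{j=0}^{6} (−1)^j C(6,j)·(9−j)!.
Computing: 362880 − 241920 + 75600 − 14400 + 1800 − 144 + 6 = 183822.

183822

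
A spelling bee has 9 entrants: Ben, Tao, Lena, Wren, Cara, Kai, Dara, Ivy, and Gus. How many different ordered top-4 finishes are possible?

This is an ordered selection of 4 from 9: P(9,4).
That gives 9 × 8 × 7 × 6 = 3024.

3024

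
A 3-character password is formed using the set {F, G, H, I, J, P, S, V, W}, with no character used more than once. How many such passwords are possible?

Choose and order 3 of the 9 symbols: the first character has 9 options, the next 8, then 7.
That product is 9 × 8 × 7 = 504.

504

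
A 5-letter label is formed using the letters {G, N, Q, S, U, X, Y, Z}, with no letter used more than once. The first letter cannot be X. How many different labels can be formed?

5880

The first letter has 8−1 = 7 choices (anything except X).
The remaining 4 letters are filled from the other 7 symbols without repetition: 7 × 6 × 5 × 4 = 840.
Total: 7 × 840 = 5880.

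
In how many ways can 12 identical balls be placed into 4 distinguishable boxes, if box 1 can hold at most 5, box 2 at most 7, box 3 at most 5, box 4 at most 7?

218

By stars and bars, unrestricted non-negative solutions to x_1+…+x_4 = 12 number C(12+3,3) = 455.
Subtract solutions that violate a single cap (substitute x_i' = x_i − (cap_i+1)): x_1 ≥ 6 gives C(9,3) = 84; x_2 ≥ 8 gives C(7,3) = 35; x_3 ≥ 6 gives C(9,3) = 84; x_4 ≥ 8 gives C(7,3) = 35. Together 238.
Add back pairs where two caps are both exceeded: 0 + 1 + 0 + 0 + 0 + 0 = 1.
By inclusion–exclusion the count is 455 − 238 + 1 = 218.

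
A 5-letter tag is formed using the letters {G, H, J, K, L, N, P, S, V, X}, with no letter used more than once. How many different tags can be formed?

30240

With no repetition, fill the 5 letters in order: 10 choices, then 9, down to 6.
10 × 9 × 8 × 7 × 6 = 30240.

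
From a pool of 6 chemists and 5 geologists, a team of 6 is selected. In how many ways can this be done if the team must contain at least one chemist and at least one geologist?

Unrestricted: C(11,6) = 462 ways to pick any 6 of the 11.
Selections missing a whole group: no chemists → C(5,6) = 0; no geologists → C(6,6) = 1.
Both groups omitted at once is impossible, so 462 − 1 = 461.

461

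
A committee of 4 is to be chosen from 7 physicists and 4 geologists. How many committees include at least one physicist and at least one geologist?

Total 4-person selections from all 11: C(11,4) = 330.
Subtract selections that omit an entire group: no physicists → C(4,4) = 1; no geologists → C(7,4) = 35.
Both groups omitted at once is impossible, so 330 − 36 = 294.

294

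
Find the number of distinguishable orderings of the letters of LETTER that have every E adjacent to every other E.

60

Treat the 2 copies of E as a single block. The multiset to arrange is then {EE, L, R, T, T}, 5 items in all.
That gives (5)!/(2!) = 60 arrangements.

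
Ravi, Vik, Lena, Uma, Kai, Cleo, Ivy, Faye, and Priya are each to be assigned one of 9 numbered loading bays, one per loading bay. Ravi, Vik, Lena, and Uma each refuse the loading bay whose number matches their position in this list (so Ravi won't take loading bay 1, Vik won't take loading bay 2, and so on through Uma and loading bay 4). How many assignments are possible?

229080

Let Aᵢ (for 1 ≤ i ≤ 4) be the placements that put person i in their forbidden loading bay. Any j of these fix j positions, leaving (9−j)! ways to fill the rest, and there are C(4,j) ways to pick which j.
By inclusion–exclusion, the number of valid placements is Σ_{j=0}^{4} (−1)^j C(4,j)·(9−j)!.
Computing: 362880 − 161280 + 30240 − 2880 + 120 = 229080.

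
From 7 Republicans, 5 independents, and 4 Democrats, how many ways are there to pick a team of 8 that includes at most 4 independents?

12705

Split by how many independents are chosen (0 through 4).
Sum: C(5,0)·C(11,8) + C(5,1)·C(11,7) + C(5,2)·C(11,6) + C(5,3)·C(11,5) + C(5,4)·C(11,4) = 165 + 1650 + 4620 + 4620 + 1650 = 12705.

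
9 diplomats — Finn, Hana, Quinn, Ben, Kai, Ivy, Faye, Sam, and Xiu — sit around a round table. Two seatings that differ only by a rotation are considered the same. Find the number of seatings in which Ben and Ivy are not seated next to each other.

30240

All circular seatings of 9 people number (8)! = 40320.
Those with Ben next to Ivy: fuse the pair into one unit and seat 8 units around a circle — 2·(7)! = 10080.
Subtracting, 40320 − 10080 = 30240.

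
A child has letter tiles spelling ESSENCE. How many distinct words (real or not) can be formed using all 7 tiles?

ESSENCE has 7 letters with E appearing 3 times and S appearing twice.
The number of distinct arrangements is 7!/(3!·2!) = 5040/12 = 420.

420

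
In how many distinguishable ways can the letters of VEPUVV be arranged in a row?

Letter multiplicities in VEPUVV: E×1, P×1, U×1, V×3.
The number of distinct arrangements is 6!/(3!) = 720/6 = 120.

120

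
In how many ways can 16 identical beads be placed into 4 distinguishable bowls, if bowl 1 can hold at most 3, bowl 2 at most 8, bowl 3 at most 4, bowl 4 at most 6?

51

By stars and bars, unrestricted non-negative solutions to x_1+…+x_4 = 16 number C(16+3,3) = 969.
Subtract solutions that violate a single cap (substitute x_i' = x_i − (cap_i+1)): x_1 ≥ 4 gives C(15,3) = 455; x_2 ≥ 9 gives C(10,3) = 120; x_3 ≥ 5 gives C(14,3) = 364; x_4 ≥ 7 gives C(12,3) = 220. Together 1159.
Add back pairs where two caps are both exceeded: 20 + 120 + 56 + 10 + 1 + 35 = 242.
Subtract triples: 0 + 0 + 1 + 0 = 1.
By inclusion–exclusion the count is 969 − 1159 + 242 − 1 = 51.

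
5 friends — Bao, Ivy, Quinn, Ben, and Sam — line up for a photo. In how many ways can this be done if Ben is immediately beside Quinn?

48

Place the 3 others and the Ben-Quinn pair as 4 objects in a line; the pair has 2 internal arrangements.
So the count is 2·(4)! = 48.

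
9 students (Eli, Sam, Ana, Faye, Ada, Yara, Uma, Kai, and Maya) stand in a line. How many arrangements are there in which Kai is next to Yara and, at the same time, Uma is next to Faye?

20160

Treat {Kai,Yara} as one block (2 orders) and {Uma,Faye} as another (2 orders).
That leaves 7 units to arrange: 2 × 2 × 7! = 4 × 5040 = 20160.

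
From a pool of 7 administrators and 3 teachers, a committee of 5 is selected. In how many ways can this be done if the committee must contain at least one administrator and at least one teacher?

With no constraint there are C(10,5) = 252 possible selections.
Subtract selections that omit an entire group: no administrators → C(3,5) = 0; no teachers → C(7,5) = 21.
Both groups omitted at once is impossible, so 252 − 21 = 231.

231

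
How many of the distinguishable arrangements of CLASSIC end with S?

360

Fix S in the last position and arrange the remaining 6 letters.
Those 6 letters have C appearing twice, giving (6)!/(2!) = 360.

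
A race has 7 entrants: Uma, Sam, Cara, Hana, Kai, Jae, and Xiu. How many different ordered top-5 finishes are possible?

This is an ordered selection of 5 from 7: P(7,5).
That gives 7 × 6 × 5 × 4 × 3 = 2520.

2520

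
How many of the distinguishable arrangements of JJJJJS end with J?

5

Fix J in the last position and arrange the remaining 5 letters.
Those 5 letters have J appearing 4 times, giving (5)!/(4!) = 5.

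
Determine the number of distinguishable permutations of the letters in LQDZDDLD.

840

The 8 letters of LQDZDDLD have repeats: D appearing 4 times and L appearing twice.
Dividing 8! = 40320 by 4!·2! = 48 for the repeated letters gives 840.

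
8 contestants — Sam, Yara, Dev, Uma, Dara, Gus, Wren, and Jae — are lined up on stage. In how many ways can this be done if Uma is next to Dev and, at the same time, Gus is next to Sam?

Treat {Uma,Dev} as one block (2 orders) and {Gus,Sam} as another (2 orders).
That leaves 6 units to arrange: 2 × 2 × 6! = 4 × 720 = 2880.

2880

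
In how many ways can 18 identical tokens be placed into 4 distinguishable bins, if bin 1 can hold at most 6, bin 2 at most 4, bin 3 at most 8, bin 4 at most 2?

10

By stars and bars, unrestricted non-negative solutions to x_1+…+x_4 = 18 number C(18+3,3) = 1330.
Subtract solutions that violate a single cap (substitute x_i' = x_i − (cap_i+1)): x_1 ≥ 7 gives C(14,3) = 364; x_2 ≥ 5 gives C(16,3) = 560; x_3 ≥ 9 gives C(12,3) = 220; x_4 ≥ 3 gives C(18,3) = 816. Together 1960.
Add back pairs where two caps are both exceeded: 84 + 10 + 165 + 35 + 286 + 84 = 664.
Subtract triples: 0 + 20 + 0 + 4 = 24.
By inclusion–exclusion the count is 1330 − 1960 + 664 − 24 = 10.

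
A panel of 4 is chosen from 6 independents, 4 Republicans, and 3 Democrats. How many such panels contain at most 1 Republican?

462

Split by how many Republicans are chosen (0 through 1).
Sum: C(4,0)·C(9,4) + C(4,1)·C(9,3) = 126 + 336 = 462.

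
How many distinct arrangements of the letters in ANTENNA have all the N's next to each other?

60

Treat the 3 copies of N as a single block. The multiset to arrange is then {NNN, A, A, E, T}, 5 items in all.
That gives (5)!/(2!) = 60 arrangements.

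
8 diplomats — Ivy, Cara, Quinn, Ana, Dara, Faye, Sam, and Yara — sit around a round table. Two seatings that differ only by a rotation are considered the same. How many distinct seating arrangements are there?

Seat Ivy anywhere (absorbing the rotational symmetry), then permute the other 7: (7)! = 5040.

5040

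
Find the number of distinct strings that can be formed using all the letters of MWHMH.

The 5 letters of MWHMH have repeats: H appearing twice and M appearing twice.
The number of distinct arrangements is 5!/(2!·2!) = 120/4 = 30.

30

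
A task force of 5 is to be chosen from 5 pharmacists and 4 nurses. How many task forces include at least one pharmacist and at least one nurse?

Total 5-person selections from all 9: C(9,5) = 126.
Subtract selections that omit an entire group: no pharmacists → C(4,5) = 0; no nurses → C(5,5) = 1.
Both groups omitted at once is impossible, so 126 − 1 = 125.

125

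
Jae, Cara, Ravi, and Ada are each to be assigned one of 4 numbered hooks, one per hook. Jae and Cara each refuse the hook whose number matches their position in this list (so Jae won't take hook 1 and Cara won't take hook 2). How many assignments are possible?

Let Aᵢ (for i ∈ {1, 2}) be the placements that put person i in their forbidden hook. Any j of these fix j positions, leaving (4−j)! ways to fill the rest, and there are C(2,j) ways to pick which j.
By inclusion–exclusion, the number of valid placements is Σ_{j=0}^{2} (−1)^j C(2,j)·(4−j)!.
Computing: 24 − 12 + 2 = 14.

14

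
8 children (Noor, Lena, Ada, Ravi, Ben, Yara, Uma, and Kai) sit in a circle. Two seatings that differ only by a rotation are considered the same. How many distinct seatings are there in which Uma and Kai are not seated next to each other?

3600

Without the restriction there are (7)! = 5040 seatings.
Those with Uma next to Kai: fuse the pair into one unit and seat 7 units around a circle — 2·(6)! = 1440.
Subtracting, 5040 − 1440 = 3600.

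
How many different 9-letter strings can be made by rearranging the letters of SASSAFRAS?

Letter multiplicities in SASSAFRAS: A×3, F×1, R×1, S×4.
So there are 9! / (4!·3!) = 2520 distinguishable arrangements.

2520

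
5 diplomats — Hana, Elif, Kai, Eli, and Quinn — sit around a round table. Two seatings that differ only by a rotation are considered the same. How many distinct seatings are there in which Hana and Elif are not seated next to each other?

12

Without the restriction there are (4)! = 24 seatings.
Seatings with Hana beside Elif: treat them as a block with 2 internal orders, giving 2 × (3)! = 12.
Subtracting, 24 − 12 = 12.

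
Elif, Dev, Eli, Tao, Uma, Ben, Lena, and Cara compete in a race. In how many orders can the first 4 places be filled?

1680

This is an ordered selection of 4 from 8: P(8,4).
That gives 8 × 7 × 6 × 5 = 1680.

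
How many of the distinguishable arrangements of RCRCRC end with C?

With the last slot taken by C, it remains to arrange the other 5 letters (RRCRC).
Those 5 letters have C appearing twice and R appearing 3 times, giving (5)!/(3!·2!) = 10.

10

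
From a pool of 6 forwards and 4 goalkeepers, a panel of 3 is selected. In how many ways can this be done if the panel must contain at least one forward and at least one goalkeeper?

Total 3-person selections from all 10: C(10,3) = 120.
Selections missing a whole group: no forwards → C(4,3) = 4; no goalkeepers → C(6,3) = 20.
Both groups omitted at once is impossible, so 120 − 24 = 96.

96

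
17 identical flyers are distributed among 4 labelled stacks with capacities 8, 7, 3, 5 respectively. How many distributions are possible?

By stars and bars, unrestricted non-negative solutions to x_1+…+x_4 = 17 number C(17+3,3) = 1140.
Subtract solutions that violate a single cap (substitute x_i' = x_i − (cap_i+1)): x_1 ≥ 9 gives C(11,3) = 165; x_2 ≥ 8 gives C(12,3) = 220; x_3 ≥ 4 gives C(16,3) = 560; x_4 ≥ 6 gives C(14,3) = 364. Together 1309.
Add back pairs where two caps are both exceeded: 1 + 35 + 10 + 56 + 20 + 120 = 242.
By inclusion–exclusion the count is 1140 − 1309 + 242 = 73.

73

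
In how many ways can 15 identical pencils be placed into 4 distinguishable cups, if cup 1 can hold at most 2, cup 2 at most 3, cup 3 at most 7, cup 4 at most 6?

19

By stars and bars, unrestricted non-negative solutions to x_1+…+x_4 = 15 number C(15+3,3) = 816.
Subtract solutions that violate a single cap (substitute x_i' = x_i − (cap_i+1)): x_1 ≥ 3 gives C(15,3) = 455; x_2 ≥ 4 gives C(14,3) = 364; x_3 ≥ 8 gives C(10,3) = 120; x_4 ≥ 7 gives C(11,3) = 165. Together 1104.
Add back pairs where two caps are both exceeded: 165 + 35 + 56 + 20 + 35 + 1 = 312.
Subtract triples: 1 + 4 + 0 + 0 = 5.
By inclusion–exclusion the count is 816 − 1104 + 312 − 5 = 19.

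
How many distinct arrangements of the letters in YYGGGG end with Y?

5

With the last slot taken by Y, it remains to arrange the other 5 letters (YGGGG).
Those 5 letters have G appearing 4 times, giving (5)!/(4!) = 5.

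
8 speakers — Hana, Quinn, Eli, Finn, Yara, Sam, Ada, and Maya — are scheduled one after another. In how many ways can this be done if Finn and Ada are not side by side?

Of the 8! = 40320 arrangements, those with Finn and Ada adjacent number 2 × 7! = 10080 (treat the pair as a block with 2 internal orders).
So 40320 − 10080 = 30240 arrangements keep them apart.

30240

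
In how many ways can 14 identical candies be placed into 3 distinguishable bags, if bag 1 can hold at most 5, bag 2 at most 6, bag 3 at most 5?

6

Ignoring the caps, the number of non-negative solutions to x_1+…+x_3 = 14 is C(16,2) = 120.
Subtract solutions that violate a single cap (substitute x_i' = x_i − (cap_i+1)): x_1 ≥ 6 gives C(10,2) = 45; x_2 ≥ 7 gives C(9,2) = 36; x_3 ≥ 6 gives C(10,2) = 45. Together 126.
Add back pairs where two caps are both exceeded: 3 + 6 + 3 = 12.
By inclusion–exclusion the count is 120 − 126 + 12 = 6.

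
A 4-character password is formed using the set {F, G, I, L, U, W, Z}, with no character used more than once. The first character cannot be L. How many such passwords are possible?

720

The first character has 7−1 = 6 choices (anything except L).
The remaining 3 characters are filled from the other 6 symbols without repetition: 6 × 5 × 4 = 120.
Total: 6 × 120 = 720.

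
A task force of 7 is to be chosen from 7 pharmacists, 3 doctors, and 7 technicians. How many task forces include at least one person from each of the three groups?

15778

With no constraint there are C(17,7) = 19448 possible selections.
Subtract selections that omit an entire group: no pharmacists → C(10,7) = 120; no doctors → C(14,7) = 3432; no technicians → C(10,7) = 120.
Add back selections omitting two groups (i.e. drawn from a single group): C(7,7) + C(3,7) + C(7,7) = 2.
By inclusion–exclusion: 19448 − 3672 + 2 = 15778.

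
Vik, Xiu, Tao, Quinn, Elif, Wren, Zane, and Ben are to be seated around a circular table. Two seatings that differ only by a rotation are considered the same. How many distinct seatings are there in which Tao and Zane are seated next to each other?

Glue Tao and Zane into a block (2 internal orders). Seating 7 units around a circle gives (6)! arrangements.
So 2 × (6)! = 2 × 720 = 1440.

1440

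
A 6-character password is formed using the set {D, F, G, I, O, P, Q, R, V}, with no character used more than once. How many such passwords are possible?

Choose and order 6 of the 9 symbols: the first character has 9 options, the next 8, and so on down to 4.
That product is 9 × 8 × 7 × 6 × 5 × 4 = 60480.

60480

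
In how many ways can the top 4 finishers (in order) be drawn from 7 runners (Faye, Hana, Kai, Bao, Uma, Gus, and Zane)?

This is an ordered selection of 4 from 7: P(7,4).
That gives 7 × 6 × 5 × 4 = 840.

840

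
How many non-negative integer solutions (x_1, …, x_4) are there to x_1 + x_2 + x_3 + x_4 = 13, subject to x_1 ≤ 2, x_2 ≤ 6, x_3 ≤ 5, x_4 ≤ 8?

Without the upper bounds there are C(16,3) = 560 ways to split 13 among 4 variables.
Subtract solutions that violate a single cap (substitute x_i' = x_i − (cap_i+1)): x_1 ≥ 3 gives C(13,3) = 286; x_2 ≥ 7 gives C(9,3) = 84; x_3 ≥ 6 gives C(10,3) = 120; x_4 ≥ 9 gives C(7,3) = 35. Together 525.
Add back pairs where two caps are both exceeded: 20 + 35 + 4 + 1 + 0 + 0 = 60.
By inclusion–exclusion the count is 560 − 525 + 60 = 95.

95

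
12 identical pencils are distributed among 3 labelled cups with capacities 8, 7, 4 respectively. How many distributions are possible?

By stars and bars, unrestricted non-negative solutions to x_1+…+x_3 = 12 number C(12+2,2) = 91.
Subtract solutions that violate a single cap (substitute x_i' = x_i − (cap_i+1)): x_1 ≥ 9 gives C(5,2) = 10; x_2 ≥ 8 gives C(6,2) = 15; x_3 ≥ 5 gives C(9,2) = 36. Together 61.
No two caps can be exceeded simultaneously, so the pair terms are all 0.
By inclusion–exclusion the count is 91 − 61 + 0 = 30.

30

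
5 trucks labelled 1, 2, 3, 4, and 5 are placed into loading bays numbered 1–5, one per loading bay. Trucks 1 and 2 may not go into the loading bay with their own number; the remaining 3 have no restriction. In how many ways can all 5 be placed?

78

Let Aᵢ (for i ∈ {1, 2}) be the placements that put truck i in its forbidden loading bay. Any j of these fix j positions, leaving (5−j)! ways to fill the rest, and there are C(2,j) ways to pick which j.
By inclusion–exclusion, the number of valid placements is Σ_{j=0}^{2} (−1)^j C(2,j)·(5−j)!.
Computing: 120 − 48 + 6 = 78.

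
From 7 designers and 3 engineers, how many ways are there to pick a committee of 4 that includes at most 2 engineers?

Split by how many engineers are chosen (0 through 2).
Sum: C(3,0)·C(7,4) + C(3,1)·C(7,3) + C(3,2)·C(7,2) = 35 + 105 + 63 = 203.

203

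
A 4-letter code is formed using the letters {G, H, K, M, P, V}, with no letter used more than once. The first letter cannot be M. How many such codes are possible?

300

The first letter has 6−1 = 5 choices (anything except M).
The remaining 3 letters are filled from the other 5 symbols without repetition: 5 × 4 × 3 = 60.
Total: 5 × 60 = 300.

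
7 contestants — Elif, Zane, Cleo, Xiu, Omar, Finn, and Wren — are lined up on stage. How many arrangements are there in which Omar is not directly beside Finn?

3600

Of the 7! = 5040 arrangements, those with Omar and Finn adjacent number 2 × 6! = 1440 (treat the pair as a block with 2 internal orders).
Complementary counting: 5040 − 1440 = 3600.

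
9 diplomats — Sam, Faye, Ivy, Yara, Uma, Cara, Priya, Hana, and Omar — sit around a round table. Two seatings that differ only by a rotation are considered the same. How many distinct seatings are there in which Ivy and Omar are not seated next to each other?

All circular seatings of 9 people number (8)! = 40320.
Those with Ivy next to Omar: fuse the pair into one unit and seat 8 units around a circle — 2·(7)! = 10080.
Subtracting, 40320 − 10080 = 30240.

30240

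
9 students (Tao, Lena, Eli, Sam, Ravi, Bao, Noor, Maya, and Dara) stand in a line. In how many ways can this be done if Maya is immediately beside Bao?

80640

Treat {Maya, Bao} as a single unit. There are 8 units to order, and the pair itself can be ordered 2 ways.
That gives 2 × 8! = 2 × 40320 = 80640.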